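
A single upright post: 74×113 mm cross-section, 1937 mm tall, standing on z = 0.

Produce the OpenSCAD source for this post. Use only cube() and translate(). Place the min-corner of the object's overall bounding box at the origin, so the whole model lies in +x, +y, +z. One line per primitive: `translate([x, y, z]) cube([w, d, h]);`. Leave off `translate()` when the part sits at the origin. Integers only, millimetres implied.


cube([74, 113, 1937]);


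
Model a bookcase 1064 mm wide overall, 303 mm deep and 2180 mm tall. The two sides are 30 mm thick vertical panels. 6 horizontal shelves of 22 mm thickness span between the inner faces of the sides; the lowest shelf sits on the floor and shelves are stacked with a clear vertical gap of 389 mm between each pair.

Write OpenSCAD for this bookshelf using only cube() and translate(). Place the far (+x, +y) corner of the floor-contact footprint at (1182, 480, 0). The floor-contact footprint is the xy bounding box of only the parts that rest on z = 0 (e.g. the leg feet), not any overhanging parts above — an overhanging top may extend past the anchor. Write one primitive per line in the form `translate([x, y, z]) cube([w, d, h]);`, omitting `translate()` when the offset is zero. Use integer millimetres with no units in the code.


translate([118, 177, 0]) cube([30, 303, 2180]);
translate([1152, 177, 0]) cube([30, 303, 2180]);
translate([148, 177, 0]) cube([1004, 303, 22]);
translate([148, 177, 411]) cube([1004, 303, 22]);
translate([148, 177, 822]) cube([1004, 303, 22]);
translate([148, 177, 1233]) cube([1004, 303, 22]);
translate([148, 177, 1644]) cube([1004, 303, 22]);
translate([148, 177, 2055]) cube([1004, 303, 22]);


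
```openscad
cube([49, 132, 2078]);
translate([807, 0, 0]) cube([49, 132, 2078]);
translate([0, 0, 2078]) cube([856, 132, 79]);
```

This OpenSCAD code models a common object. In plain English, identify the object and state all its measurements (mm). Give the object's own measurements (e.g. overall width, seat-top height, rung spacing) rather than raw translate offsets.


A door frame. The clear opening is 758 mm wide and 2078 mm high. Two 49 mm wide jambs, 132 mm deep, stand either side of the opening from the floor to the top of the opening. A 79 mm thick head sits across the top of both jambs, spanning the full outside width of the frame.


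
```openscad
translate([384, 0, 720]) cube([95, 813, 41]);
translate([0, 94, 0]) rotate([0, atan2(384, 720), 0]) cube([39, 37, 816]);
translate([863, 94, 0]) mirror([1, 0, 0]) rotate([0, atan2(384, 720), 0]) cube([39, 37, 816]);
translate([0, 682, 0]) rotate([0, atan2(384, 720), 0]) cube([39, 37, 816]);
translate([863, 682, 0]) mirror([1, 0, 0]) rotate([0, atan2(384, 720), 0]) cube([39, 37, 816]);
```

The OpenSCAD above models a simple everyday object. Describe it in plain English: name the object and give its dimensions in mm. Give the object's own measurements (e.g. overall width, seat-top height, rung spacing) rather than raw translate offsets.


A sawhorse. A 95×813×41 mm beam (x, y, z) sits on two A-frame leg pairs. Each pair is two raked legs of 39×37 mm section (37 mm along y) splaying symmetrically in x. Each leg rises 720 mm vertically over 384 mm of horizontal reach and is 816 mm long along its own axis. Every leg's outer bottom edge rests on the floor and its outer top edge meets a bottom edge of the beam — the left legs (tilting toward +x) meet the beam's −x bottom edge, the right legs (their mirror images, tilting toward −x) meet its +x bottom edge — so the leg tops tuck under the beam, the beam's underside is 720 mm above the floor, and the feet are 863 mm apart outside-to-outside with the beam centred between them. The two leg pairs are set in 94 mm from either end of the beam.


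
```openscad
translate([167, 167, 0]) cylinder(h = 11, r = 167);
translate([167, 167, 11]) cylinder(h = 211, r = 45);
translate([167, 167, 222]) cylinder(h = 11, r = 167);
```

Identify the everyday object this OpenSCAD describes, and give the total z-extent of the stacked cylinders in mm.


A spool. The overall height is 233 mm.

Three coaxial cylinders, large–small–large — a spool. Two 11 mm flanges and a 211 mm core give 11 + 211 + 11 = 233 mm.


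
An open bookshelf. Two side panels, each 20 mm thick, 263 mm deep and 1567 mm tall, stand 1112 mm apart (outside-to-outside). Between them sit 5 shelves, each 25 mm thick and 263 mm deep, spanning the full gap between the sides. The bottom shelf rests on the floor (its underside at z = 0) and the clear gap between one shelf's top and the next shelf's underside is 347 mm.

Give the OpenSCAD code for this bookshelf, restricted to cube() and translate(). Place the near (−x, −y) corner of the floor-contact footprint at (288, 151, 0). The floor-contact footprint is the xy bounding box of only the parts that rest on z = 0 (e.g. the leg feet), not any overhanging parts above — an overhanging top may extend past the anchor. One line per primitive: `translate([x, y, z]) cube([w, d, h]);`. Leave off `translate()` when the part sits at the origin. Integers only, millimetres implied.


translate([288, 151, 0]) cube([20, 263, 1567]);
translate([1380, 151, 0]) cube([20, 263, 1567]);
translate([308, 151, 0]) cube([1072, 263, 25]);
translate([308, 151, 372]) cube([1072, 263, 25]);
translate([308, 151, 744]) cube([1072, 263, 25]);
translate([308, 151, 1116]) cube([1072, 263, 25]);
translate([308, 151, 1488]) cube([1072, 263, 25]);


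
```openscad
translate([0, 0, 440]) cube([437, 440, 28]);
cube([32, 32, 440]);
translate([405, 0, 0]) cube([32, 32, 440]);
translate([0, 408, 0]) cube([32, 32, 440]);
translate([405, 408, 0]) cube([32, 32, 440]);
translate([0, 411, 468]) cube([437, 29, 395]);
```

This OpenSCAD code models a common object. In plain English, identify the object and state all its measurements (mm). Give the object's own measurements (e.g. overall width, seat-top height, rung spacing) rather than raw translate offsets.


A chair. The seat is a 437×440×28 mm slab with its top at z = 468 mm, on four 32×32 mm corner legs (flush with the seat edges, standing on z = 0). A flat backrest 29 mm thick, 395 mm tall, spans the full seat width and rises from the seat top along its +y edge, rear face flush with the rear of the seat.


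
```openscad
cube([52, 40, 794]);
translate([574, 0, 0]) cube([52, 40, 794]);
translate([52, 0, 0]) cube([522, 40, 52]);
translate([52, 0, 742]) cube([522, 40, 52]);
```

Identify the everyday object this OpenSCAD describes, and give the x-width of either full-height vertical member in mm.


A picture frame. The border width is 52 mm.

Four thin pieces enclosing a rectangular opening — a picture frame. The two full-height stiles are 794 mm tall; the top rail sits at z = 742 and is 52 mm tall, so the border above the opening is 794 − 742 = 52 mm, matching the stile x-width.


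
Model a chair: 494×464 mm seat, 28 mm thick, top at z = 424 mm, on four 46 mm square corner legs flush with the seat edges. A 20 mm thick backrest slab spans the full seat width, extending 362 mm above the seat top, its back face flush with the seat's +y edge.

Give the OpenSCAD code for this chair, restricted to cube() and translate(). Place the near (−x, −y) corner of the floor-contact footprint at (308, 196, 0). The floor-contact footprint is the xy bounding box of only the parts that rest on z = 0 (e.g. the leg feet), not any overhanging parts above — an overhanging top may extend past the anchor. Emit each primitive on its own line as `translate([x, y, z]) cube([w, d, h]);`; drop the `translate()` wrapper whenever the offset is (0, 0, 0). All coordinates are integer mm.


translate([308, 196, 396]) cube([494, 464, 28]);
translate([308, 196, 0]) cube([46, 46, 396]);
translate([756, 196, 0]) cube([46, 46, 396]);
translate([308, 614, 0]) cube([46, 46, 396]);
translate([756, 614, 0]) cube([46, 46, 396]);
translate([308, 640, 424]) cube([494, 20, 362]);


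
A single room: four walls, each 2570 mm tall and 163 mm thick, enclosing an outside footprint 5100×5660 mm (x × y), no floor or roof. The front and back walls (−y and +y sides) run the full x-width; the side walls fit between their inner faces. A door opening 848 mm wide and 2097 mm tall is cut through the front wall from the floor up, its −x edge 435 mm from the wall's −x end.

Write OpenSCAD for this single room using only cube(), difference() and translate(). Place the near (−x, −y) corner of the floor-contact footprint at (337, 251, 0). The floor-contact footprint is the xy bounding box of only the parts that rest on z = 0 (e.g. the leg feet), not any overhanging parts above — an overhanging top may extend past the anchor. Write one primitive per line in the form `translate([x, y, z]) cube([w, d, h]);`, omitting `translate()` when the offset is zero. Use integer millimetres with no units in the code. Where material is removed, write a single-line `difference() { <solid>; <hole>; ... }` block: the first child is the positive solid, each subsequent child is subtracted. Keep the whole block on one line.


difference() { translate([337, 251, 0]) cube([5100, 163, 2570]); translate([772, 251, 0]) cube([848, 163, 2097]); }
translate([337, 5748, 0]) cube([5100, 163, 2570]);
translate([337, 414, 0]) cube([163, 5334, 2570]);
translate([5274, 414, 0]) cube([163, 5334, 2570]);


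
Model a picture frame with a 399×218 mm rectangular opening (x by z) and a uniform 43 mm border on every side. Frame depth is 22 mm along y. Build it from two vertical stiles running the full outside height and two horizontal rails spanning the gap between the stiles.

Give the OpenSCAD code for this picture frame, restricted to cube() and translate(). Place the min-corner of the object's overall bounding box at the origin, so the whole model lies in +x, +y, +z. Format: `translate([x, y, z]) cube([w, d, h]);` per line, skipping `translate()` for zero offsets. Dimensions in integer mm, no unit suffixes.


cube([43, 22, 304]);
translate([442, 0, 0]) cube([43, 22, 304]);
translate([43, 0, 0]) cube([399, 22, 43]);
translate([43, 0, 261]) cube([399, 22, 43]);


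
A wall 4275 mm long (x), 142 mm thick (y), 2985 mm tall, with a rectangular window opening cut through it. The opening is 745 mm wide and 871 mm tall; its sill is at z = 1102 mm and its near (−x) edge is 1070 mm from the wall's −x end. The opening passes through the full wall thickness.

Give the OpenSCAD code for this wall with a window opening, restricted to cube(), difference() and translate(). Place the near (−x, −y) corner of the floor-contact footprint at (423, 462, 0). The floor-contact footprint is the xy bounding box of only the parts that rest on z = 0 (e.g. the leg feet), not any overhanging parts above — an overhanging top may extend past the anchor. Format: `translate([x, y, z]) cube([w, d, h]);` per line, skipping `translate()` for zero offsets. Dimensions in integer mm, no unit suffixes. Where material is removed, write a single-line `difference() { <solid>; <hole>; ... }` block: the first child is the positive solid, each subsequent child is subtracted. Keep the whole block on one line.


difference() { translate([423, 462, 0]) cube([4275, 142, 2985]); translate([1493, 462, 1102]) cube([745, 142, 871]); }


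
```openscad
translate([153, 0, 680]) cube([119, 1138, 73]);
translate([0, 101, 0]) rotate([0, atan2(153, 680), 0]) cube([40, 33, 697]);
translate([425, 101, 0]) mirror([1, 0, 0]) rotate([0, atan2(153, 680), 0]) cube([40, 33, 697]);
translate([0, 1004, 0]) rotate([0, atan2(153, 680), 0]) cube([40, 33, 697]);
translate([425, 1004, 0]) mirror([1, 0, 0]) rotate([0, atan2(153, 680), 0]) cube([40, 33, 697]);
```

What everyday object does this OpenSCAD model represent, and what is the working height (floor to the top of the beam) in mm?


A sawhorse. The overall height is 753 mm.

A beam across two mirrored pairs of raked legs — a sawhorse. The beam's underside is at z = 680 (matching the legs' vertical rise in atan2(153, 680)) and the beam is 73 mm tall, so its top is at 680 + 73 = 753 mm. The raked legs top out at the beam's underside, so that is the highest point.


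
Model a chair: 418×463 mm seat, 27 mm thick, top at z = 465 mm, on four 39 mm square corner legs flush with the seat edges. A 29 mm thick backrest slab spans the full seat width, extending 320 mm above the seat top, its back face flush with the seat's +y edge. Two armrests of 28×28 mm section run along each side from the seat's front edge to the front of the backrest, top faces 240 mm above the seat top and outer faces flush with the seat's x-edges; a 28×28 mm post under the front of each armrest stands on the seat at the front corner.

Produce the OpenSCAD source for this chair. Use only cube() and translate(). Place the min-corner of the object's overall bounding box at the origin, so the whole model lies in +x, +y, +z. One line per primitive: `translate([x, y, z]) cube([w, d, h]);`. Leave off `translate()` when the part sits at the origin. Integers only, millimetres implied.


translate([0, 0, 438]) cube([418, 463, 27]);
cube([39, 39, 438]);
translate([379, 0, 0]) cube([39, 39, 438]);
translate([0, 424, 0]) cube([39, 39, 438]);
translate([379, 424, 0]) cube([39, 39, 438]);
translate([0, 434, 465]) cube([418, 29, 320]);
translate([0, 0, 677]) cube([28, 434, 28]);
translate([390, 0, 677]) cube([28, 434, 28]);
translate([0, 0, 465]) cube([28, 28, 212]);
translate([390, 0, 465]) cube([28, 28, 212]);


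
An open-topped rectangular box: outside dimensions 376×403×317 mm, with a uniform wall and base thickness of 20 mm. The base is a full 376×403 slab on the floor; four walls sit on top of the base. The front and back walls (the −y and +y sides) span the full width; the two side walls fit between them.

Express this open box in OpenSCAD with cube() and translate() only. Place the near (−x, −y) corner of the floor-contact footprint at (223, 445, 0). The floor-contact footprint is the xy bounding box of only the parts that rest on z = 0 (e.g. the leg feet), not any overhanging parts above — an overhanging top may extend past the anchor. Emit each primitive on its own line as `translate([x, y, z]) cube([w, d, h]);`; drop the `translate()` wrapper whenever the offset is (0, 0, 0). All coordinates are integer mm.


translate([223, 445, 0]) cube([376, 403, 20]);
translate([223, 445, 20]) cube([376, 20, 297]);
translate([223, 828, 20]) cube([376, 20, 297]);
translate([223, 465, 20]) cube([20, 363, 297]);
translate([579, 465, 20]) cube([20, 363, 297]);


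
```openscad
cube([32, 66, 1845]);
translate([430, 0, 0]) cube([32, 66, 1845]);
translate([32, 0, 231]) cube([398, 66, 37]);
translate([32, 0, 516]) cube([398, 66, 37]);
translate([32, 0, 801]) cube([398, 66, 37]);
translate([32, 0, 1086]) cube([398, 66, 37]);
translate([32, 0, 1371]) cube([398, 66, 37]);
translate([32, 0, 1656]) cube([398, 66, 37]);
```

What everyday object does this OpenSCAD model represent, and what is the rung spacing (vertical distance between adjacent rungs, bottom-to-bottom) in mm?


A ladder. The rung spacing is 285 mm.

Two tall 32×66 posts with 6 short bars between them — a ladder. Adjacent rungs sit at z = 231 and z = 516, so the spacing is 516 − 231 = 285 mm.


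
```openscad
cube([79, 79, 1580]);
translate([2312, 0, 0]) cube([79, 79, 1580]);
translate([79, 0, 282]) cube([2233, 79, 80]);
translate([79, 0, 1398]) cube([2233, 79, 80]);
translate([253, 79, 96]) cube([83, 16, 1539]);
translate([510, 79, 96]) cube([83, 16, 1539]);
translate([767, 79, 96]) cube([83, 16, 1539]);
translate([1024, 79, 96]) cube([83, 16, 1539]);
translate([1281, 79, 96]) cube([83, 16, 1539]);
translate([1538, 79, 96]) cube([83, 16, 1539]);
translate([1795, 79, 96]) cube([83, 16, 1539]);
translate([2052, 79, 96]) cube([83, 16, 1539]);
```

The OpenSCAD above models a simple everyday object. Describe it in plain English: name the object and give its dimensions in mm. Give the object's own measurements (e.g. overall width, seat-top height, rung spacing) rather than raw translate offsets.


A fence section. Two 79×79 mm posts, 1580 mm tall, stand on the floor with a clear span of 2233 mm between their inner faces. Two horizontal rails of 79×80 mm section span the gap between the posts with their undersides at z = 282 mm and z = 1398 mm, flush with the posts' −y face. 8 pickets, each 83 mm wide, 16 mm thick and 1539 mm tall, are fixed to the +y face of the rails with their bottoms at z = 96 mm, spaced across the span with a 174 mm gap after the −x post and between neighbouring pickets, with 177 mm left before the +x post.


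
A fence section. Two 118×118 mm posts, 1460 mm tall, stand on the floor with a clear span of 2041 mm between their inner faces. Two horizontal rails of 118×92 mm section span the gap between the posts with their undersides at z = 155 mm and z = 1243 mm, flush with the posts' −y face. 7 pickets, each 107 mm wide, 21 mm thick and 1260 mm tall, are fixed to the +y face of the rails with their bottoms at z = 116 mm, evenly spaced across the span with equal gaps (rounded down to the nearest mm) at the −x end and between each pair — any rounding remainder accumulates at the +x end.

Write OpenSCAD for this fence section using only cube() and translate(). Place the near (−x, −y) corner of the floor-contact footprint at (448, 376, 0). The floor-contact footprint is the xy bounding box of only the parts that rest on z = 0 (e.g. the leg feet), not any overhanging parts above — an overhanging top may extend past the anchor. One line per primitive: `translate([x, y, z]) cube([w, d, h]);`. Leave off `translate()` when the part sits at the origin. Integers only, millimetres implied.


translate([448, 376, 0]) cube([118, 118, 1460]);
translate([2607, 376, 0]) cube([118, 118, 1460]);
translate([566, 376, 155]) cube([2041, 118, 92]);
translate([566, 376, 1243]) cube([2041, 118, 92]);
translate([727, 494, 116]) cube([107, 21, 1260]);
translate([995, 494, 116]) cube([107, 21, 1260]);
translate([1263, 494, 116]) cube([107, 21, 1260]);
translate([1531, 494, 116]) cube([107, 21, 1260]);
translate([1799, 494, 116]) cube([107, 21, 1260]);
translate([2067, 494, 116]) cube([107, 21, 1260]);
translate([2335, 494, 116]) cube([107, 21, 1260]);


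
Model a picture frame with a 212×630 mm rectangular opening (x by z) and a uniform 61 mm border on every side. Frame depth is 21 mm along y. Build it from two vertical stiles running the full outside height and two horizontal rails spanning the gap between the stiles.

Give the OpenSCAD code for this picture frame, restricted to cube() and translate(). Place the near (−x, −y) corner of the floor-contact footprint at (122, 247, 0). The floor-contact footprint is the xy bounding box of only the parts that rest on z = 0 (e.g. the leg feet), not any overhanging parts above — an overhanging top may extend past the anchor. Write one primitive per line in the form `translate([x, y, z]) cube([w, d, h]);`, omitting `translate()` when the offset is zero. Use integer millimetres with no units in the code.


translate([122, 247, 0]) cube([61, 21, 752]);
translate([395, 247, 0]) cube([61, 21, 752]);
translate([183, 247, 0]) cube([212, 21, 61]);
translate([183, 247, 691]) cube([212, 21, 61]);


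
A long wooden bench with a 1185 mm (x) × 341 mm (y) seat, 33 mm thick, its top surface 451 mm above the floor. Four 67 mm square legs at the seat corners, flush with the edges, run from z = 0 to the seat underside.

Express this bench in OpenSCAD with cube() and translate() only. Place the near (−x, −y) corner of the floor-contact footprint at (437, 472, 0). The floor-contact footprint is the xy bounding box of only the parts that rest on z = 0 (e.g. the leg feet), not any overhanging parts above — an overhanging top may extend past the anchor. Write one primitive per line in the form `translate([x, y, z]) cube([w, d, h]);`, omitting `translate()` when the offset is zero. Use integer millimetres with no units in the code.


// leg_h = 451 − 33 = 418
translate([437, 472, 418]) cube([1185, 341, 33]);
translate([437, 472, 0]) cube([67, 67, 418]);
translate([437, 746, 0]) cube([67, 67, 418]);
translate([1555, 472, 0]) cube([67, 67, 418]);
translate([1555, 746, 0]) cube([67, 67, 418]);


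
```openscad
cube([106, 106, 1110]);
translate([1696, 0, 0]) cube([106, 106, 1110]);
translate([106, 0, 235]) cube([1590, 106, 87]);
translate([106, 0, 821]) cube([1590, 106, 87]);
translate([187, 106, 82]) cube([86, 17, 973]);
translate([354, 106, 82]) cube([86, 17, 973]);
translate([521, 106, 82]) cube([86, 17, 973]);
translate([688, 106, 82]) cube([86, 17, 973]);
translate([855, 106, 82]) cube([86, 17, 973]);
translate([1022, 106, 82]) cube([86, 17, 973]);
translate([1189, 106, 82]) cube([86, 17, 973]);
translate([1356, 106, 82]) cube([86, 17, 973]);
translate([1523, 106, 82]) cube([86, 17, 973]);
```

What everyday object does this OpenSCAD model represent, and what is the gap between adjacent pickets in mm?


A fence section. The picket gap is 81 mm.

Two posts, two rails, 9 pickets — a fence section. Span 1590 mm holds 9 pickets of 86 mm with 10 equal gaps: ⌊(1590 − 9·86) / 10⌋ = 81 mm.


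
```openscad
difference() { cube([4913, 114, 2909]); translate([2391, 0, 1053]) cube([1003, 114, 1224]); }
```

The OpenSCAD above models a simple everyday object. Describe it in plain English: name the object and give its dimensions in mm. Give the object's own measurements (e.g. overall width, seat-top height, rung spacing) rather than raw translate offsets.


A wall 4913 mm long (x), 114 mm thick (y), 2909 mm tall, with a rectangular window opening cut through it. The opening is 1003 mm wide and 1224 mm tall; its sill is at z = 1053 mm and its near (−x) edge is 2391 mm from the wall's −x end. The opening passes through the full wall thickness.


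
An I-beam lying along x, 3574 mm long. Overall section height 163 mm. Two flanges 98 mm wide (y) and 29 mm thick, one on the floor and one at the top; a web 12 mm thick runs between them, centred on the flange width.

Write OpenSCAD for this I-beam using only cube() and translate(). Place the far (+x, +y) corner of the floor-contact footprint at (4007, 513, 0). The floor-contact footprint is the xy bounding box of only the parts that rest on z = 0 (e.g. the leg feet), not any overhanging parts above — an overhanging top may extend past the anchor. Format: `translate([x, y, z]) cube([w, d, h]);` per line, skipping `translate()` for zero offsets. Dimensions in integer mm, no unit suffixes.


translate([433, 415, 0]) cube([3574, 98, 29]);
translate([433, 458, 29]) cube([3574, 12, 105]);
translate([433, 415, 134]) cube([3574, 98, 29]);


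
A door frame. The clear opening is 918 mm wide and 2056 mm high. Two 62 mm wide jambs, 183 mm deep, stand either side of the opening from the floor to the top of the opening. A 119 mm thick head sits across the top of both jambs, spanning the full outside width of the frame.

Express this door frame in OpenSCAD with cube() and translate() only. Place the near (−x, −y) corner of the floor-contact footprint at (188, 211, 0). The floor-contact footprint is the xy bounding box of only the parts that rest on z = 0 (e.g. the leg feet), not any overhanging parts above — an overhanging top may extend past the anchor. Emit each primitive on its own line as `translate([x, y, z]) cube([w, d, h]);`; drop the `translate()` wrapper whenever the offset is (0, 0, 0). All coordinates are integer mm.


translate([188, 211, 0]) cube([62, 183, 2056]);
translate([1168, 211, 0]) cube([62, 183, 2056]);
translate([188, 211, 2056]) cube([1042, 183, 119]);


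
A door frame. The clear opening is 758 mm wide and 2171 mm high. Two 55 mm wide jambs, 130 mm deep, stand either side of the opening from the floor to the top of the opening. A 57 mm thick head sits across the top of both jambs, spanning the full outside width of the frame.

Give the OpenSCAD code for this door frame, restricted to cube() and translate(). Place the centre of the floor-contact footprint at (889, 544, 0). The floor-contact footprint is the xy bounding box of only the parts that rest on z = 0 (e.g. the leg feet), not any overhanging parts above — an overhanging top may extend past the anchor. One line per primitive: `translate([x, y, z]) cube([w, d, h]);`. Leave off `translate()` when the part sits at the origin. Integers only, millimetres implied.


translate([455, 479, 0]) cube([55, 130, 2171]);
translate([1268, 479, 0]) cube([55, 130, 2171]);
translate([455, 479, 2171]) cube([868, 130, 57]);


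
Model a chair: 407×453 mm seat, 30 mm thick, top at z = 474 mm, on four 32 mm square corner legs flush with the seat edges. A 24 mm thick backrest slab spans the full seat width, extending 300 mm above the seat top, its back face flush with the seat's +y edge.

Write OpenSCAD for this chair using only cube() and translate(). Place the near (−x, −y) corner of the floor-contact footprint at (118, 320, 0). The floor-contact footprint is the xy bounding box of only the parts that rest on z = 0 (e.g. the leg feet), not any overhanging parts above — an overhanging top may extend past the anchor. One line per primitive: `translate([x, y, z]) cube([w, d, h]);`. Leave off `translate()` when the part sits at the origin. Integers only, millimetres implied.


translate([118, 320, 444]) cube([407, 453, 30]);
translate([118, 320, 0]) cube([32, 32, 444]);
translate([493, 320, 0]) cube([32, 32, 444]);
translate([118, 741, 0]) cube([32, 32, 444]);
translate([493, 741, 0]) cube([32, 32, 444]);
translate([118, 749, 474]) cube([407, 24, 300]);


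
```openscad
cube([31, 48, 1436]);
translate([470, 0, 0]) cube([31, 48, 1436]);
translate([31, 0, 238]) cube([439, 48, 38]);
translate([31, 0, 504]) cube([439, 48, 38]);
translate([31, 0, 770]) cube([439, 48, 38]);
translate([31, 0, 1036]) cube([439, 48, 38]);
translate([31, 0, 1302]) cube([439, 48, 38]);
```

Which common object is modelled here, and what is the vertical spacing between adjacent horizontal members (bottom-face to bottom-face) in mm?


A ladder. The rung spacing is 266 mm.

Two tall 31×48 posts with 5 short bars between them — a ladder. Adjacent rungs sit at z = 238 and z = 504, so the spacing is 504 − 238 = 266 mm.


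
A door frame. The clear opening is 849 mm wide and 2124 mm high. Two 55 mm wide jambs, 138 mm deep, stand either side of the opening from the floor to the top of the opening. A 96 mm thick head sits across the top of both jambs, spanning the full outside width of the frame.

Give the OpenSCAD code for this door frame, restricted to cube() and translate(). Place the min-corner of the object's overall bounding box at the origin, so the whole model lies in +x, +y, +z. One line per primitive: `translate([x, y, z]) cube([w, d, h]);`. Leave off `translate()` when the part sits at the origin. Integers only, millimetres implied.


cube([55, 138, 2124]);
translate([904, 0, 0]) cube([55, 138, 2124]);
translate([0, 0, 2124]) cube([959, 138, 96]);


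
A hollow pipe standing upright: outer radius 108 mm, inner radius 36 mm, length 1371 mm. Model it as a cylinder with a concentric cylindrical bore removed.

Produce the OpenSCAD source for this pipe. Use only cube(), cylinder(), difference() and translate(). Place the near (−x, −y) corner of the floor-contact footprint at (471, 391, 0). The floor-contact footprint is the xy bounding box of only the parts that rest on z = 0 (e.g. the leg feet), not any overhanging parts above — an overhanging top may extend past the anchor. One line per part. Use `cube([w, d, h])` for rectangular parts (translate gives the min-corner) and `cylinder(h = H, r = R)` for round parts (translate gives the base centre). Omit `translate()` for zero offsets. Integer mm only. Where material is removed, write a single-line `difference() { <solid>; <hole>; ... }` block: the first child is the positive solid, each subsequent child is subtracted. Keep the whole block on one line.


difference() { translate([579, 499, 0]) cylinder(h = 1371, r = 108); translate([579, 499, 0]) cylinder(h = 1371, r = 36); }


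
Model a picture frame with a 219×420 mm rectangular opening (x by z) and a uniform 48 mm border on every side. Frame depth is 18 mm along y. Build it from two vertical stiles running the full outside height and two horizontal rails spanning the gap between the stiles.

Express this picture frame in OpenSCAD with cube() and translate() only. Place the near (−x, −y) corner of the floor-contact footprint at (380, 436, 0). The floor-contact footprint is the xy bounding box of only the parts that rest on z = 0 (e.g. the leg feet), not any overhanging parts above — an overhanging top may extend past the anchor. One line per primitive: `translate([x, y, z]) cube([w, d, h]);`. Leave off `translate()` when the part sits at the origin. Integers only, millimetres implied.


translate([380, 436, 0]) cube([48, 18, 516]);
translate([647, 436, 0]) cube([48, 18, 516]);
translate([428, 436, 0]) cube([219, 18, 48]);
translate([428, 436, 468]) cube([219, 18, 48]);


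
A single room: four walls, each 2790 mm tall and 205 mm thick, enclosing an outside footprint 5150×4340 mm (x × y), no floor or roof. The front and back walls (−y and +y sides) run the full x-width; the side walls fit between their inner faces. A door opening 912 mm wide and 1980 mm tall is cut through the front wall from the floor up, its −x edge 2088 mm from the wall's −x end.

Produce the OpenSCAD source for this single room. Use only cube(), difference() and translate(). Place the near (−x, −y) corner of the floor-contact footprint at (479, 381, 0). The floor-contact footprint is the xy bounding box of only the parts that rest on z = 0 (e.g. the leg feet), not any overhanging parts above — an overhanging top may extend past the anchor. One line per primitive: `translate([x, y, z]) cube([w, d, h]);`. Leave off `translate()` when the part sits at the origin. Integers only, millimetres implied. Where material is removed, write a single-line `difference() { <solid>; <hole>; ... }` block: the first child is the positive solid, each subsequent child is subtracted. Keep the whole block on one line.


difference() { translate([479, 381, 0]) cube([5150, 205, 2790]); translate([2567, 381, 0]) cube([912, 205, 1980]); }
translate([479, 4516, 0]) cube([5150, 205, 2790]);
translate([479, 586, 0]) cube([205, 3930, 2790]);
translate([5424, 586, 0]) cube([205, 3930, 2790]);


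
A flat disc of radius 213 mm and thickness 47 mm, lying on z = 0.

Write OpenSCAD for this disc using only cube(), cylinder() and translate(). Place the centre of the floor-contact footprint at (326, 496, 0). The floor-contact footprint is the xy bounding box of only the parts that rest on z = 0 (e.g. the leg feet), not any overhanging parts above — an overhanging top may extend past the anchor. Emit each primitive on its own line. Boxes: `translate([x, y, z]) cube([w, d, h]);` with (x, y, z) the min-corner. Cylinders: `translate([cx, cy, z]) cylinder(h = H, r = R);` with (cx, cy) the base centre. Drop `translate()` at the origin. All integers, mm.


translate([326, 496, 0]) cylinder(h = 47, r = 213);


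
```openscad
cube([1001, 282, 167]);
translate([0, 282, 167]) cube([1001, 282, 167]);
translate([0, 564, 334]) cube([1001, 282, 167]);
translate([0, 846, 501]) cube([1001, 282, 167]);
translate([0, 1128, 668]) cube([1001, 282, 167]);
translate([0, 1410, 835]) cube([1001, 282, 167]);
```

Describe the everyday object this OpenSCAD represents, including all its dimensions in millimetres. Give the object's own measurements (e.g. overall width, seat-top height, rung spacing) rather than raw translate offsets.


A straight staircase of 6 solid steps. Each step is 1001 mm wide (x), 282 mm deep (y, the going) and 167 mm tall (the rise). The first step rests on the floor; each subsequent step sits one going further in +y and one rise higher in +z, directly behind and above the previous step with no overlap.


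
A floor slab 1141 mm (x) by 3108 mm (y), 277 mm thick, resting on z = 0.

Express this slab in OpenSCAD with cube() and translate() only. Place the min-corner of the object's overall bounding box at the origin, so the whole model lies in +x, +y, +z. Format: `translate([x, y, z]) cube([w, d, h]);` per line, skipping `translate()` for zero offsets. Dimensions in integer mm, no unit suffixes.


cube([1141, 3108, 277]);


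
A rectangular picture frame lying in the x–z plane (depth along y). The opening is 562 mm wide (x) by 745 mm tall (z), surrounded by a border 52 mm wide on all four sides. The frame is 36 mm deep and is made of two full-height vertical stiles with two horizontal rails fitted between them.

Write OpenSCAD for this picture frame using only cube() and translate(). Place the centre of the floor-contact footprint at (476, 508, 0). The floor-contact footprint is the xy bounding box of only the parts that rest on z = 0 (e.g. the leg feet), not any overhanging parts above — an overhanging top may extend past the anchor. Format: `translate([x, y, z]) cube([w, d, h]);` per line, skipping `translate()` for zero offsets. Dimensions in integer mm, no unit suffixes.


translate([143, 490, 0]) cube([52, 36, 849]);
translate([757, 490, 0]) cube([52, 36, 849]);
translate([195, 490, 0]) cube([562, 36, 52]);
translate([195, 490, 797]) cube([562, 36, 52]);


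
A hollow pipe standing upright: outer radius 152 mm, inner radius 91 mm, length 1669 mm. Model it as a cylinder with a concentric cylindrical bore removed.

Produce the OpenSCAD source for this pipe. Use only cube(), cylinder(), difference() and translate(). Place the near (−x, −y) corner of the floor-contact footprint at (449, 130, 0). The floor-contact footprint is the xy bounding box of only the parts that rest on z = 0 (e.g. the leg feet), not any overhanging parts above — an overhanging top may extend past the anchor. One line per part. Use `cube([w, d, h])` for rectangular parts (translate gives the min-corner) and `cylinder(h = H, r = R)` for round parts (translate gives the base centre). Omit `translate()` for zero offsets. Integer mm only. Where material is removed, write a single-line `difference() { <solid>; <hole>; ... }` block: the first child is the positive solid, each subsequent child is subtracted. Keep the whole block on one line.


difference() { translate([601, 282, 0]) cylinder(h = 1669, r = 152); translate([601, 282, 0]) cylinder(h = 1669, r = 91); }


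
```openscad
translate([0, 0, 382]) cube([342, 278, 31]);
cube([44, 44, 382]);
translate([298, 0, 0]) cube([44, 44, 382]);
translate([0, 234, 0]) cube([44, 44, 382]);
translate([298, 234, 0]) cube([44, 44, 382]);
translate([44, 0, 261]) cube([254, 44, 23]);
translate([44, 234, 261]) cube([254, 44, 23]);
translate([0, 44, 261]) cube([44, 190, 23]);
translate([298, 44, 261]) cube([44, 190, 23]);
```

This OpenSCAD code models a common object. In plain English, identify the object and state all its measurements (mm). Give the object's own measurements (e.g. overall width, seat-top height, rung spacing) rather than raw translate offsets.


A simple wooden stool: a rectangular seat 342 mm (x) by 278 mm (y), 31 mm thick, top face at z = 413 mm, on four square legs, each 44×44 mm in cross-section. The legs rest on z = 0, each flush with a corner of the seat. Four stretchers, 44 mm wide and 23 mm tall, connect adjacent legs with their undersides at z = 261 mm, each running between the inner faces of the legs it joins and aligned with the legs' outer faces on the other axis.


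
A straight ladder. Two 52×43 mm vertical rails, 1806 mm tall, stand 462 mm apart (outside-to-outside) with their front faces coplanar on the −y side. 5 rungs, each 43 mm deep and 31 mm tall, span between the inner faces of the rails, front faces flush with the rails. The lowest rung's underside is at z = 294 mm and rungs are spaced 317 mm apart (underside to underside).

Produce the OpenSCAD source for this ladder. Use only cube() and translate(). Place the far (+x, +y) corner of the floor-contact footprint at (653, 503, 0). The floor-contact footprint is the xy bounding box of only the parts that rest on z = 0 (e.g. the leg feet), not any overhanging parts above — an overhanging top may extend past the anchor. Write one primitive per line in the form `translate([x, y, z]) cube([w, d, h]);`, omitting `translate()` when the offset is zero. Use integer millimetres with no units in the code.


translate([191, 460, 0]) cube([52, 43, 1806]);
translate([601, 460, 0]) cube([52, 43, 1806]);
translate([243, 460, 294]) cube([358, 43, 31]);
translate([243, 460, 611]) cube([358, 43, 31]);
translate([243, 460, 928]) cube([358, 43, 31]);
translate([243, 460, 1245]) cube([358, 43, 31]);
translate([243, 460, 1562]) cube([358, 43, 31]);


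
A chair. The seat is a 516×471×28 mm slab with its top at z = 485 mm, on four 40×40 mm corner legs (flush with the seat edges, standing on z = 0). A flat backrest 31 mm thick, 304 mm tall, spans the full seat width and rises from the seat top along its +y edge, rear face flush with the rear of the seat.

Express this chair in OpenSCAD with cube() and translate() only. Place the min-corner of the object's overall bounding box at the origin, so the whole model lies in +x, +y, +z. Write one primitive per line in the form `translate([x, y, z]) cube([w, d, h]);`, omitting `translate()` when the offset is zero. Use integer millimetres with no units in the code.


translate([0, 0, 457]) cube([516, 471, 28]);
cube([40, 40, 457]);
translate([476, 0, 0]) cube([40, 40, 457]);
translate([0, 431, 0]) cube([40, 40, 457]);
translate([476, 431, 0]) cube([40, 40, 457]);
translate([0, 440, 485]) cube([516, 31, 304]);


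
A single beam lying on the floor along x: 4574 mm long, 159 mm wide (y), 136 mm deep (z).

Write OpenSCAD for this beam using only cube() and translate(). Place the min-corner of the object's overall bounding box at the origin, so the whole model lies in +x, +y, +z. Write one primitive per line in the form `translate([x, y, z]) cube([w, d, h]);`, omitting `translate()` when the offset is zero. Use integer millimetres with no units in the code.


cube([4574, 159, 136]);


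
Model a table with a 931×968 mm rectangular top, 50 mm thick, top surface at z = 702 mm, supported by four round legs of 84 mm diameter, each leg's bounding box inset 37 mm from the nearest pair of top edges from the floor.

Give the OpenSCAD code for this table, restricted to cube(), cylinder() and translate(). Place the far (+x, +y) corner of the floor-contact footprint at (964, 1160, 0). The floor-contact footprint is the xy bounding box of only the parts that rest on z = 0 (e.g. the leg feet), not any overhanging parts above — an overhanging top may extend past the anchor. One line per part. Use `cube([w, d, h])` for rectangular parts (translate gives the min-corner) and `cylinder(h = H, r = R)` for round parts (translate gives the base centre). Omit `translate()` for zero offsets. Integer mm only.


translate([70, 229, 652]) cube([931, 968, 50]);
translate([149, 308, 0]) cylinder(h = 652, r = 42);
translate([922, 308, 0]) cylinder(h = 652, r = 42);
translate([149, 1118, 0]) cylinder(h = 652, r = 42);
translate([922, 1118, 0]) cylinder(h = 652, r = 42);


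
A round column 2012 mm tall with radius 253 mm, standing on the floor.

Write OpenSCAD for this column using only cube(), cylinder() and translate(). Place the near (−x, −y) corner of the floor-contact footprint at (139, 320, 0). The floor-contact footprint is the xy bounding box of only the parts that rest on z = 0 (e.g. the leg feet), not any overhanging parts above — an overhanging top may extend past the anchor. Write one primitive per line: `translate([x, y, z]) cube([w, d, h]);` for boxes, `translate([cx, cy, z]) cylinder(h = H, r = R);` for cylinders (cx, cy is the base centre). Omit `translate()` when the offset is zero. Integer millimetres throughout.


translate([392, 573, 0]) cylinder(h = 2012, r = 253);


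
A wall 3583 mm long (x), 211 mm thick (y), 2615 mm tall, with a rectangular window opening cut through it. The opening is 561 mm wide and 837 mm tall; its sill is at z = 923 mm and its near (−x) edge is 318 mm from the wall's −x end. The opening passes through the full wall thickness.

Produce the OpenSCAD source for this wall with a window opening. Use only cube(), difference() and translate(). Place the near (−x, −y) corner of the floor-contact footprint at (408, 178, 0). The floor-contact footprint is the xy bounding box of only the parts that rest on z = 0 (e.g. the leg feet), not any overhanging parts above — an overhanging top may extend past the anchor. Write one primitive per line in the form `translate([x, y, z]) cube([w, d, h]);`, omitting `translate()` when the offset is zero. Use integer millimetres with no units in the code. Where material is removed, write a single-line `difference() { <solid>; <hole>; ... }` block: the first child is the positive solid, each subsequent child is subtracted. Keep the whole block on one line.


difference() { translate([408, 178, 0]) cube([3583, 211, 2615]); translate([726, 178, 923]) cube([561, 211, 837]); }
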